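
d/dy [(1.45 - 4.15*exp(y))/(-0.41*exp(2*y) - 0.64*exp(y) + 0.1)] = (-1.7015*exp(2*y) + 1.189*exp(y) + 0.513)*exp(y)/(0.1681*exp(4*y) + 0.5248*exp(3*y) + 0.3276*exp(2*y) - 0.128*exp(y) + 0.01)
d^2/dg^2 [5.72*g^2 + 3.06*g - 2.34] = 11.4400000000000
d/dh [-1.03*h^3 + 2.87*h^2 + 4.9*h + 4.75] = -3.09*h^2 + 5.74*h + 4.9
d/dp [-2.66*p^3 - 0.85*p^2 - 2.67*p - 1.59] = -7.98*p^2 - 1.7*p - 2.67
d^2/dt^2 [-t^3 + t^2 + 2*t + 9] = 2 - 6*t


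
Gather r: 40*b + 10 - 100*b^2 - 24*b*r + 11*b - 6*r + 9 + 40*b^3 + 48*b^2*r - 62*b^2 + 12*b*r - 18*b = 40*b^3 - 162*b^2 + 33*b + r*(48*b^2 - 12*b - 6) + 19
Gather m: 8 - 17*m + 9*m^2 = 9*m^2 - 17*m + 8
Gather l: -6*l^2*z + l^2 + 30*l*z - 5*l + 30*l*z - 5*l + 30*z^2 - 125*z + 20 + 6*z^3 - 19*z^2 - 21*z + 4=l^2*(1 - 6*z) + l*(60*z - 10) + 6*z^3 + 11*z^2 - 146*z + 24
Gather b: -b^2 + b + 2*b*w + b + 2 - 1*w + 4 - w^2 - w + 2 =-b^2 + b*(2*w + 2) - w^2 - 2*w + 8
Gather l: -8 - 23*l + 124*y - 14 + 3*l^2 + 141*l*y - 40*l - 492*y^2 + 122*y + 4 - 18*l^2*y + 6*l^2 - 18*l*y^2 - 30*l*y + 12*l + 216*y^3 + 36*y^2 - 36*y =l^2*(9 - 18*y) + l*(-18*y^2 + 111*y - 51) + 216*y^3 - 456*y^2 + 210*y - 18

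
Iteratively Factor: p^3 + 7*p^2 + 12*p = (p + 3)*(p^2 + 4*p) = p*(p + 3)*(p + 4)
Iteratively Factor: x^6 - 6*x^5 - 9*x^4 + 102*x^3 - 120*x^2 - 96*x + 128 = (x - 1)*(x^5 - 5*x^4 - 14*x^3 + 88*x^2 - 32*x - 128) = (x - 4)*(x - 1)*(x^4 - x^3 - 18*x^2 + 16*x + 32) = (x - 4)^2*(x - 1)*(x^3 + 3*x^2 - 6*x - 8) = (x - 4)^2*(x - 1)*(x + 4)*(x^2 - x - 2) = (x - 4)^2*(x - 1)*(x + 1)*(x + 4)*(x - 2)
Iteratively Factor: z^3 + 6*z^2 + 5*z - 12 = (z + 4)*(z^2 + 2*z - 3) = (z + 3)*(z + 4)*(z - 1)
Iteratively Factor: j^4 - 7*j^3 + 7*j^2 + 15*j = (j - 5)*(j^3 - 2*j^2 - 3*j) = (j - 5)*(j + 1)*(j^2 - 3*j) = (j - 5)*(j - 3)*(j + 1)*(j)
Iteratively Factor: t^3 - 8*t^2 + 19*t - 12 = (t - 3)*(t^2 - 5*t + 4) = (t - 4)*(t - 3)*(t - 1)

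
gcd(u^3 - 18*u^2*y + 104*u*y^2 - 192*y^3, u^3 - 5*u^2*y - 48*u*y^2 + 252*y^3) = -u + 6*y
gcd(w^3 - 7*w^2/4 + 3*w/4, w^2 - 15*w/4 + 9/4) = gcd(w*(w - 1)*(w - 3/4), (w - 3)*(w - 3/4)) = w - 3/4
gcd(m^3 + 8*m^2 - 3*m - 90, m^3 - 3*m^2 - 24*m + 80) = m + 5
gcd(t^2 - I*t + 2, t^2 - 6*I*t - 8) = t - 2*I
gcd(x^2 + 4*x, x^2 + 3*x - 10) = 1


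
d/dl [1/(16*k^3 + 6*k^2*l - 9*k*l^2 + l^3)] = 3*(-2*k^2 + 6*k*l - l^2)/(16*k^3 + 6*k^2*l - 9*k*l^2 + l^3)^2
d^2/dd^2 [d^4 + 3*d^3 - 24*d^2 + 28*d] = 12*d^2 + 18*d - 48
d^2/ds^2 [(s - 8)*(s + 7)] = 2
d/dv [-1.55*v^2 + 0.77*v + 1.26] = 0.77 - 3.1*v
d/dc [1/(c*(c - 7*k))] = (c*(-c + 7*k) - (c - 7*k)^2)/(c^2*(c - 7*k)^3)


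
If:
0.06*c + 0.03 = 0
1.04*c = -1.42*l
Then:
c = -0.50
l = 0.37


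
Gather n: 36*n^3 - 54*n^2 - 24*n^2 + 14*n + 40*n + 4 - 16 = 36*n^3 - 78*n^2 + 54*n - 12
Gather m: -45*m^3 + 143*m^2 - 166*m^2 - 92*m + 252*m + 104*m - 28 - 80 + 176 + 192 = -45*m^3 - 23*m^2 + 264*m + 260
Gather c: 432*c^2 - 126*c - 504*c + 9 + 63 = 432*c^2 - 630*c + 72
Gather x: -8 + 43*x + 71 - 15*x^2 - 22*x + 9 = -15*x^2 + 21*x + 72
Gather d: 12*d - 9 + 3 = 12*d - 6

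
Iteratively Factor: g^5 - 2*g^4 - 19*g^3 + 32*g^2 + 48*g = (g)*(g^4 - 2*g^3 - 19*g^2 + 32*g + 48) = g*(g + 4)*(g^3 - 6*g^2 + 5*g + 12) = g*(g + 1)*(g + 4)*(g^2 - 7*g + 12) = g*(g - 4)*(g + 1)*(g + 4)*(g - 3)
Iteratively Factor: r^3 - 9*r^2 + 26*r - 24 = (r - 4)*(r^2 - 5*r + 6) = (r - 4)*(r - 2)*(r - 3)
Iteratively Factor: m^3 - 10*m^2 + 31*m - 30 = (m - 3)*(m^2 - 7*m + 10) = (m - 5)*(m - 3)*(m - 2)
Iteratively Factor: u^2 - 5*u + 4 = (u - 1)*(u - 4)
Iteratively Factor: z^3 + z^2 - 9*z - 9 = (z - 3)*(z^2 + 4*z + 3) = (z - 3)*(z + 1)*(z + 3)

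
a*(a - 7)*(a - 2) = a^3 - 9*a^2 + 14*a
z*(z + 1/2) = z^2 + z/2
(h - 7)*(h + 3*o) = h^2 + 3*h*o - 7*h - 21*o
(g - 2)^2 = g^2 - 4*g + 4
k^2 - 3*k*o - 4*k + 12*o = (k - 4)*(k - 3*o)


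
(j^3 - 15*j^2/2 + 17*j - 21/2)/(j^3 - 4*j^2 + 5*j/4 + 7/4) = 2*(j - 3)/(2*j + 1)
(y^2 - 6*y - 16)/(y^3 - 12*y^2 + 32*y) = (y + 2)/(y*(y - 4))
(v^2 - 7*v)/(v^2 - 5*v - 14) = v/(v + 2)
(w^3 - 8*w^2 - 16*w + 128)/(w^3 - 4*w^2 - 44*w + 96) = (w^2 - 16)/(w^2 + 4*w - 12)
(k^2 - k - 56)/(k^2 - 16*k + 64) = (k + 7)/(k - 8)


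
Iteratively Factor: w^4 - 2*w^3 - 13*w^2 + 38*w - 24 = (w + 4)*(w^3 - 6*w^2 + 11*w - 6) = (w - 2)*(w + 4)*(w^2 - 4*w + 3) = (w - 3)*(w - 2)*(w + 4)*(w - 1)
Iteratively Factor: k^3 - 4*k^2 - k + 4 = (k - 4)*(k^2 - 1) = (k - 4)*(k + 1)*(k - 1)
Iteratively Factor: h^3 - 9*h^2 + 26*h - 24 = (h - 4)*(h^2 - 5*h + 6) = (h - 4)*(h - 2)*(h - 3)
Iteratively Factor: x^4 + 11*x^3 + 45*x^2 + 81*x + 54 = (x + 3)*(x^3 + 8*x^2 + 21*x + 18) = (x + 3)^2*(x^2 + 5*x + 6) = (x + 2)*(x + 3)^2*(x + 3)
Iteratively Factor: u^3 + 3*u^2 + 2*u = (u)*(u^2 + 3*u + 2) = u*(u + 2)*(u + 1)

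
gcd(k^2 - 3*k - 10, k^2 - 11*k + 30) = k - 5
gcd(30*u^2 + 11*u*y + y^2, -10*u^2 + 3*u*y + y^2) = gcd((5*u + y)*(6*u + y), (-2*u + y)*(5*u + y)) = 5*u + y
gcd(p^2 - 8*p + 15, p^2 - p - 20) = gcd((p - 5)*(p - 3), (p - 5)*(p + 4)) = p - 5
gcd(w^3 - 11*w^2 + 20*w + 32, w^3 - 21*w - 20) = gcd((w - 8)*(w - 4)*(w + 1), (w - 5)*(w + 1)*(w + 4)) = w + 1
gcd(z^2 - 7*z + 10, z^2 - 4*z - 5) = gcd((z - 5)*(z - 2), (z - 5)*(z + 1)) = z - 5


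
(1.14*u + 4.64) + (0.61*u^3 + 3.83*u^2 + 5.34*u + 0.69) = 0.61*u^3 + 3.83*u^2 + 6.48*u + 5.33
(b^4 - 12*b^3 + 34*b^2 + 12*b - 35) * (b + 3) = b^5 - 9*b^4 - 2*b^3 + 114*b^2 + b - 105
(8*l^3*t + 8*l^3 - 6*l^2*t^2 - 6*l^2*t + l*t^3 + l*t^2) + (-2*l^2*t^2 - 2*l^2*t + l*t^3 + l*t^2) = 8*l^3*t + 8*l^3 - 8*l^2*t^2 - 8*l^2*t + 2*l*t^3 + 2*l*t^2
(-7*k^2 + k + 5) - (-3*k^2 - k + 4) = -4*k^2 + 2*k + 1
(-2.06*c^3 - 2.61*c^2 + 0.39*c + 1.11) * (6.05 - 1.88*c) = 3.8728*c^4 - 7.5562*c^3 - 16.5237*c^2 + 0.2727*c + 6.7155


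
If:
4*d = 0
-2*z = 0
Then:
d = 0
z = 0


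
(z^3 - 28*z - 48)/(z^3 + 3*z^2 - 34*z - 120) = (z + 2)/(z + 5)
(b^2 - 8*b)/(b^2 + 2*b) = (b - 8)/(b + 2)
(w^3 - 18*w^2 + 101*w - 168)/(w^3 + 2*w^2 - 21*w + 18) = (w^2 - 15*w + 56)/(w^2 + 5*w - 6)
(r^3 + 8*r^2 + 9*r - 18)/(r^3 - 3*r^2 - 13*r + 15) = (r + 6)/(r - 5)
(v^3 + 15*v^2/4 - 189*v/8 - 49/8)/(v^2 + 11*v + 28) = (8*v^2 - 26*v - 7)/(8*(v + 4))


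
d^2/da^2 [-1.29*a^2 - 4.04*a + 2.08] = -2.58000000000000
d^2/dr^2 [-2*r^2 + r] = -4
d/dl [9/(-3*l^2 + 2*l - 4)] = 18*(3*l - 1)/(3*l^2 - 2*l + 4)^2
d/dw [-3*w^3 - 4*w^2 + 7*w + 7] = -9*w^2 - 8*w + 7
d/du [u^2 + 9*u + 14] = 2*u + 9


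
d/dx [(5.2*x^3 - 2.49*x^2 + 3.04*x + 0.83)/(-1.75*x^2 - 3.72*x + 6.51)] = (-9.1*x^4 - 38.688*x^3 + 116.1388*x^2 - 29.5148*x + 22.878)/(3.0625*x^4 + 13.02*x^3 - 8.9466*x^2 - 48.4344*x + 42.3801)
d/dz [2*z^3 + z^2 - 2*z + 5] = 6*z^2 + 2*z - 2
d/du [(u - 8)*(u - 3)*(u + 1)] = 3*u^2 - 20*u + 13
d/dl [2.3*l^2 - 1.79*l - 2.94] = 4.6*l - 1.79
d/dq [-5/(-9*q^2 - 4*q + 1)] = 10*(-9*q - 2)/(9*q^2 + 4*q - 1)^2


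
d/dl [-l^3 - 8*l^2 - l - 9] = -3*l^2 - 16*l - 1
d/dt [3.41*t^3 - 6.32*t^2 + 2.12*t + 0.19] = 10.23*t^2 - 12.64*t + 2.12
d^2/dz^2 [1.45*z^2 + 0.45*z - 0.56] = 2.90000000000000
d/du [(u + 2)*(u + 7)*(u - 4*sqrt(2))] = 3*u^2 - 8*sqrt(2)*u + 18*u - 36*sqrt(2) + 14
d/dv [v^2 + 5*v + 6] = 2*v + 5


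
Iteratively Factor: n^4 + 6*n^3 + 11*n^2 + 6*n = (n + 1)*(n^3 + 5*n^2 + 6*n) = (n + 1)*(n + 2)*(n^2 + 3*n) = n*(n + 1)*(n + 2)*(n + 3)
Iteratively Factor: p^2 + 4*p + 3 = (p + 1)*(p + 3)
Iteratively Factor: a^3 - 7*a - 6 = (a - 3)*(a^2 + 3*a + 2) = (a - 3)*(a + 1)*(a + 2)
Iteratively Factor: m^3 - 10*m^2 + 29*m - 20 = (m - 1)*(m^2 - 9*m + 20) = (m - 4)*(m - 1)*(m - 5)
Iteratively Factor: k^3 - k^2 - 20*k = (k)*(k^2 - k - 20) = k*(k - 5)*(k + 4)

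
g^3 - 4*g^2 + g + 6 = (g - 3)*(g - 2)*(g + 1)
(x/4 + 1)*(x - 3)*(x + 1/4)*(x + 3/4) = x^4/4 + x^3/2 - 173*x^2/64 - 189*x/64 - 9/16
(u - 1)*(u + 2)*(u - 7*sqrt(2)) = u^3 - 7*sqrt(2)*u^2 + u^2 - 7*sqrt(2)*u - 2*u + 14*sqrt(2)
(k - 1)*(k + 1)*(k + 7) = k^3 + 7*k^2 - k - 7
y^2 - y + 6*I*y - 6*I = (y - 1)*(y + 6*I)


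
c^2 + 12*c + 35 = (c + 5)*(c + 7)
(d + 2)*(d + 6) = d^2 + 8*d + 12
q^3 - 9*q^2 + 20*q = q*(q - 5)*(q - 4)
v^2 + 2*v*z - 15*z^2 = (v - 3*z)*(v + 5*z)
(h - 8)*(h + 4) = h^2 - 4*h - 32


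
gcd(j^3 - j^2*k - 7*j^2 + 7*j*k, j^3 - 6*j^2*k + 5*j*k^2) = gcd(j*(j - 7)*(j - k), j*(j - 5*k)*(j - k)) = j^2 - j*k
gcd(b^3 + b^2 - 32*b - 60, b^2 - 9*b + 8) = 1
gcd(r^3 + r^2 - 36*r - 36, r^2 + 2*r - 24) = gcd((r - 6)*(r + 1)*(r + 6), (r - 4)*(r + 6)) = r + 6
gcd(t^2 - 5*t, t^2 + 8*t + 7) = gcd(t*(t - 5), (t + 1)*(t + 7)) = 1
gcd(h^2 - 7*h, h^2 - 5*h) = h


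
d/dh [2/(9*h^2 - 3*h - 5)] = 6*(1 - 6*h)/(-9*h^2 + 3*h + 5)^2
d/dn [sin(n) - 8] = cos(n)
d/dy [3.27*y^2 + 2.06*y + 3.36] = 6.54*y + 2.06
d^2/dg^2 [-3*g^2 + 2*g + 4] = -6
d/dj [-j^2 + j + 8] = 1 - 2*j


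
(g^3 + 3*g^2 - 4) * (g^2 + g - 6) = g^5 + 4*g^4 - 3*g^3 - 22*g^2 - 4*g + 24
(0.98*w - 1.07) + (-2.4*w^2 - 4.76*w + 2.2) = -2.4*w^2 - 3.78*w + 1.13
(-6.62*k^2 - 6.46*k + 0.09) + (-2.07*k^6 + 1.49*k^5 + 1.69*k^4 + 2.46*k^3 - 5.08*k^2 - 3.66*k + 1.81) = -2.07*k^6 + 1.49*k^5 + 1.69*k^4 + 2.46*k^3 - 11.7*k^2 - 10.12*k + 1.9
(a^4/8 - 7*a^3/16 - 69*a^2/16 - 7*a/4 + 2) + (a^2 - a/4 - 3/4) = a^4/8 - 7*a^3/16 - 53*a^2/16 - 2*a + 5/4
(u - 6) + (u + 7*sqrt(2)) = 2*u - 6 + 7*sqrt(2)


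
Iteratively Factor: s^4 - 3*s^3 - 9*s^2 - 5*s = (s + 1)*(s^3 - 4*s^2 - 5*s) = (s + 1)^2*(s^2 - 5*s) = s*(s + 1)^2*(s - 5)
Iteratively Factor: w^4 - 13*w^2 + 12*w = (w + 4)*(w^3 - 4*w^2 + 3*w) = w*(w + 4)*(w^2 - 4*w + 3) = w*(w - 1)*(w + 4)*(w - 3)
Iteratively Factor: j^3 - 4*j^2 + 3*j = (j - 1)*(j^2 - 3*j) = (j - 3)*(j - 1)*(j)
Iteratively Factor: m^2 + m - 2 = (m + 2)*(m - 1)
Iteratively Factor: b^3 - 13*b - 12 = (b - 4)*(b^2 + 4*b + 3) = (b - 4)*(b + 1)*(b + 3)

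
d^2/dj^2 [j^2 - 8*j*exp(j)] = -8*j*exp(j) - 16*exp(j) + 2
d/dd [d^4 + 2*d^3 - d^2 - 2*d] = 4*d^3 + 6*d^2 - 2*d - 2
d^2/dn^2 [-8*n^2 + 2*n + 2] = -16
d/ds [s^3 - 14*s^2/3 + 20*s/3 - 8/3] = 3*s^2 - 28*s/3 + 20/3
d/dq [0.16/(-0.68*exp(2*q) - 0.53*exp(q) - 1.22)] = (0.2176*exp(q) + 0.0848)*exp(q)/(0.68*exp(2*q) + 0.53*exp(q) + 1.22)^2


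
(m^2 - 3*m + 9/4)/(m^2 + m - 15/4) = (2*m - 3)/(2*m + 5)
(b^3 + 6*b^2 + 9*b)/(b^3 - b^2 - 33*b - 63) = b/(b - 7)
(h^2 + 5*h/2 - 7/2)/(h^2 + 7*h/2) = (h - 1)/h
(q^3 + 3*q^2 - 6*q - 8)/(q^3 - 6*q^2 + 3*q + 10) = (q + 4)/(q - 5)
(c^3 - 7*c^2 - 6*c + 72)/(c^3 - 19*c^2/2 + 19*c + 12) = 2*(c + 3)/(2*c + 1)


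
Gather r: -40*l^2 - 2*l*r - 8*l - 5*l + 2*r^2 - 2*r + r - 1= -40*l^2 - 13*l + 2*r^2 + r*(-2*l - 1) - 1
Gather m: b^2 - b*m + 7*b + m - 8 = b^2 + 7*b + m*(1 - b) - 8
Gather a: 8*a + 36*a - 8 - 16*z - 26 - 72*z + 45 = 44*a - 88*z + 11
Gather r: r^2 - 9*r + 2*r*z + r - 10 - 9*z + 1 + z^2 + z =r^2 + r*(2*z - 8) + z^2 - 8*z - 9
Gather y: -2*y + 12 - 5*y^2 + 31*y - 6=-5*y^2 + 29*y + 6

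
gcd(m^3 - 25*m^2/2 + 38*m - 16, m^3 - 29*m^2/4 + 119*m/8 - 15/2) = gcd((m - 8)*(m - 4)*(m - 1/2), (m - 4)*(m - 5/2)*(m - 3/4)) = m - 4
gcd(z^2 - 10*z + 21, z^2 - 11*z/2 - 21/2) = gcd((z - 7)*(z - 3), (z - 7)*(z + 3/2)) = z - 7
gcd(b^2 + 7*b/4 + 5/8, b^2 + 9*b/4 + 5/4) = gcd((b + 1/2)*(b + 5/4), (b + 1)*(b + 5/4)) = b + 5/4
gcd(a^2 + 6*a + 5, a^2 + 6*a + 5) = a^2 + 6*a + 5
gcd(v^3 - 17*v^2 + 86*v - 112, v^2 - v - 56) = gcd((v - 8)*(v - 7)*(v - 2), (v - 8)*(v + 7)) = v - 8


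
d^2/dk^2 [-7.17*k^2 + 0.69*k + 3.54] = -14.3400000000000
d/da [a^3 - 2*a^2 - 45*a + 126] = 3*a^2 - 4*a - 45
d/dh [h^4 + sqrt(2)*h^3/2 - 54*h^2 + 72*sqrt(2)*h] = 4*h^3 + 3*sqrt(2)*h^2/2 - 108*h + 72*sqrt(2)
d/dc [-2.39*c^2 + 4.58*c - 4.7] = 4.58 - 4.78*c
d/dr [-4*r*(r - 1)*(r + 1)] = 4 - 12*r^2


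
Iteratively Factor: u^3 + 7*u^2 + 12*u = (u + 4)*(u^2 + 3*u) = (u + 3)*(u + 4)*(u)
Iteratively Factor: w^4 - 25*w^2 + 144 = (w - 3)*(w^3 + 3*w^2 - 16*w - 48) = (w - 3)*(w + 4)*(w^2 - w - 12) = (w - 4)*(w - 3)*(w + 4)*(w + 3)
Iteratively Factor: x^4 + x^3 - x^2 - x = (x)*(x^3 + x^2 - x - 1) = x*(x - 1)*(x^2 + 2*x + 1) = x*(x - 1)*(x + 1)*(x + 1)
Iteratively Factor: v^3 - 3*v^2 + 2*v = (v - 1)*(v^2 - 2*v) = (v - 2)*(v - 1)*(v)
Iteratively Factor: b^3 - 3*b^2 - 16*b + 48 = (b - 3)*(b^2 - 16) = (b - 3)*(b + 4)*(b - 4)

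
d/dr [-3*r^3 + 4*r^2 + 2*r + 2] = -9*r^2 + 8*r + 2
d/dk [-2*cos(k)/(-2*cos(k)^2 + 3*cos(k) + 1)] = 2*(cos(2*k) + 2)*sin(k)/(3*cos(k) - cos(2*k))^2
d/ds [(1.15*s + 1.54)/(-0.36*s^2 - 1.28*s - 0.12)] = (0.414*s^2 + 1.1088*s + 1.8332)/(0.1296*s^4 + 0.9216*s^3 + 1.7248*s^2 + 0.3072*s + 0.0144)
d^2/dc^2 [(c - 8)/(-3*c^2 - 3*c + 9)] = 2*(-(c - 8)*(2*c + 1)^2 + (3*c - 7)*(c^2 + c - 3))/(3*(c^2 + c - 3)^3)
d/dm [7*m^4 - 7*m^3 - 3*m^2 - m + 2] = 28*m^3 - 21*m^2 - 6*m - 1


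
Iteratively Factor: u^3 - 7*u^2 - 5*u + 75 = (u - 5)*(u^2 - 2*u - 15) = (u - 5)^2*(u + 3)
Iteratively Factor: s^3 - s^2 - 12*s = (s - 4)*(s^2 + 3*s) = s*(s - 4)*(s + 3)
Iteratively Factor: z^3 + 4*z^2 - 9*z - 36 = (z + 4)*(z^2 - 9) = (z - 3)*(z + 4)*(z + 3)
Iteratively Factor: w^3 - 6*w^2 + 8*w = (w - 2)*(w^2 - 4*w) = w*(w - 2)*(w - 4)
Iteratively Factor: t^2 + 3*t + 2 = (t + 1)*(t + 2)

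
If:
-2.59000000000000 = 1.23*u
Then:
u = -2.11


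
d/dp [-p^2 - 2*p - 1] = -2*p - 2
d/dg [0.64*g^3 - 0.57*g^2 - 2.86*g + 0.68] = 1.92*g^2 - 1.14*g - 2.86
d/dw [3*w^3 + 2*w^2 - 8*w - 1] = 9*w^2 + 4*w - 8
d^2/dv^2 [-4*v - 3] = 0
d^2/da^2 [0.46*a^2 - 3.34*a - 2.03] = 0.920000000000000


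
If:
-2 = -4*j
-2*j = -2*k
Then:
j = 1/2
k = 1/2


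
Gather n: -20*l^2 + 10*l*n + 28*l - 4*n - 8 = -20*l^2 + 28*l + n*(10*l - 4) - 8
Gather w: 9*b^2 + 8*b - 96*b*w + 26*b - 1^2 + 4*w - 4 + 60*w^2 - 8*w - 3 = 9*b^2 + 34*b + 60*w^2 + w*(-96*b - 4) - 8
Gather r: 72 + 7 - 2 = 77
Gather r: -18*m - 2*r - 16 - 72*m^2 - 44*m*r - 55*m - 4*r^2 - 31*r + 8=-72*m^2 - 73*m - 4*r^2 + r*(-44*m - 33) - 8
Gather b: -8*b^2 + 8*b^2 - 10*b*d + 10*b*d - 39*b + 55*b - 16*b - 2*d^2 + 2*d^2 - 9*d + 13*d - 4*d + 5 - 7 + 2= 0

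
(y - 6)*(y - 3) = y^2 - 9*y + 18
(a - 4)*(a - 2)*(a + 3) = a^3 - 3*a^2 - 10*a + 24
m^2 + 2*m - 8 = (m - 2)*(m + 4)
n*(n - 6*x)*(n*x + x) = n^3*x - 6*n^2*x^2 + n^2*x - 6*n*x^2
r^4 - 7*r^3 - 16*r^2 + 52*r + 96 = (r - 8)*(r - 3)*(r + 2)^2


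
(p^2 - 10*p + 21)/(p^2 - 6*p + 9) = (p - 7)/(p - 3)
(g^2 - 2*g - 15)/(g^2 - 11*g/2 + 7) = 2*(g^2 - 2*g - 15)/(2*g^2 - 11*g + 14)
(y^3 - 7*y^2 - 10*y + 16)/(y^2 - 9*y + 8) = y + 2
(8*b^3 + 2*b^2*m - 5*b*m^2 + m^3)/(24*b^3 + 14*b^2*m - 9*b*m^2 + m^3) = (2*b - m)/(6*b - m)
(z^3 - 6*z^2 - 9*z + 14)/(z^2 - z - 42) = (z^2 + z - 2)/(z + 6)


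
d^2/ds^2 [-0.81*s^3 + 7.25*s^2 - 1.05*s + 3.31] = 14.5 - 4.86*s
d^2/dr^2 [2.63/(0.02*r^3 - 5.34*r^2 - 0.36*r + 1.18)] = ((28.0884 - 0.3156*r)*(0.02*r^3 - 5.34*r^2 - 0.36*r + 1.18) + 2.63*(-0.12*r^2 + 21.36*r + 0.72)*(-0.06*r^2 + 10.68*r + 0.36))/(0.02*r^3 - 5.34*r^2 - 0.36*r + 1.18)^3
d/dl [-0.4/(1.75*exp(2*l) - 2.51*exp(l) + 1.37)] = (1.4*exp(l) - 1.004)*exp(l)/(1.75*exp(2*l) - 2.51*exp(l) + 1.37)^2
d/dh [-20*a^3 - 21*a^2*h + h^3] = -21*a^2 + 3*h^2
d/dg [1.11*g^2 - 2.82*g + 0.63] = 2.22*g - 2.82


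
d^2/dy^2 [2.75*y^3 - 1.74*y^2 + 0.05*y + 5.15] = 16.5*y - 3.48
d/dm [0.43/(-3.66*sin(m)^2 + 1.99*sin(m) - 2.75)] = (3.1476*sin(m) - 0.8557)*cos(m)/(3.66*sin(m)^2 - 1.99*sin(m) + 2.75)^2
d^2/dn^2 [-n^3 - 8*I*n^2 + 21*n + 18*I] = -6*n - 16*I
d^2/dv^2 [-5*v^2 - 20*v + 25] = -10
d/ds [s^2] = 2*s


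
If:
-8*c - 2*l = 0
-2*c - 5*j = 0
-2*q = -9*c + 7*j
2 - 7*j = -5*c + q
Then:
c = -20/19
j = 8/19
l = 80/19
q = -118/19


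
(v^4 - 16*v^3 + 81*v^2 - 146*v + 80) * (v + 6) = v^5 - 10*v^4 - 15*v^3 + 340*v^2 - 796*v + 480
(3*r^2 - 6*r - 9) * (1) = 3*r^2 - 6*r - 9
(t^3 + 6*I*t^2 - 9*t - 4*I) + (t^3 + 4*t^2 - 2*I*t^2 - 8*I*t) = 2*t^3 + 4*t^2 + 4*I*t^2 - 9*t - 8*I*t - 4*I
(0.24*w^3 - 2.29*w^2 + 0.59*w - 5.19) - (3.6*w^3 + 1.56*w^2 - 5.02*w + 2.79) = -3.36*w^3 - 3.85*w^2 + 5.61*w - 7.98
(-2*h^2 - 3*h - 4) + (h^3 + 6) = h^3 - 2*h^2 - 3*h + 2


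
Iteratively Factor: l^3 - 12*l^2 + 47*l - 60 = (l - 3)*(l^2 - 9*l + 20) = (l - 5)*(l - 3)*(l - 4)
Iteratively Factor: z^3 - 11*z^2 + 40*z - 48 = (z - 3)*(z^2 - 8*z + 16) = (z - 4)*(z - 3)*(z - 4)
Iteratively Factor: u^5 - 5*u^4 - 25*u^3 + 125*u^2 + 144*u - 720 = (u - 5)*(u^4 - 25*u^2 + 144) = (u - 5)*(u + 3)*(u^3 - 3*u^2 - 16*u + 48) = (u - 5)*(u - 4)*(u + 3)*(u^2 + u - 12) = (u - 5)*(u - 4)*(u - 3)*(u + 3)*(u + 4)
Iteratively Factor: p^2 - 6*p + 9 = (p - 3)*(p - 3)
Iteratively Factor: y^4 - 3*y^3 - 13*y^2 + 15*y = (y - 5)*(y^3 + 2*y^2 - 3*y) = y*(y - 5)*(y^2 + 2*y - 3) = y*(y - 5)*(y - 1)*(y + 3)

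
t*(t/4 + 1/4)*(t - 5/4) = t^3/4 - t^2/16 - 5*t/16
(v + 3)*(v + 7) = v^2 + 10*v + 21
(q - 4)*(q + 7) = q^2 + 3*q - 28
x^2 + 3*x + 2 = (x + 1)*(x + 2)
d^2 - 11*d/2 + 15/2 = (d - 3)*(d - 5/2)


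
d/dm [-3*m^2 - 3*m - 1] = -6*m - 3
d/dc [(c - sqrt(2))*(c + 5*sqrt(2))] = 2*c + 4*sqrt(2)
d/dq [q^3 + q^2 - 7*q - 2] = 3*q^2 + 2*q - 7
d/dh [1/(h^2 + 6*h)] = 2*(-h - 3)/(h^2*(h + 6)^2)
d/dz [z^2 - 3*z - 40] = 2*z - 3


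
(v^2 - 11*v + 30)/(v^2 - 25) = (v - 6)/(v + 5)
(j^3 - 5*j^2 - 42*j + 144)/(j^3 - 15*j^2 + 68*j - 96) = (j + 6)/(j - 4)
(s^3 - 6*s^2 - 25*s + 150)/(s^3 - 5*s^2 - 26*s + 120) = (s - 5)/(s - 4)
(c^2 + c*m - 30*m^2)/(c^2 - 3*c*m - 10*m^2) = (c + 6*m)/(c + 2*m)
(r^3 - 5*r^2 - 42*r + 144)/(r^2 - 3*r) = r - 2 - 48/r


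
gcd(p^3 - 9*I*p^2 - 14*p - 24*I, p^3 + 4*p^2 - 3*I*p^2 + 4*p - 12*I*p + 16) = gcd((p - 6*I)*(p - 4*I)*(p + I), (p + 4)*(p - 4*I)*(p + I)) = p^2 - 3*I*p + 4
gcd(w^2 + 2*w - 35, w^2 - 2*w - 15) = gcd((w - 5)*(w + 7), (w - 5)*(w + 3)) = w - 5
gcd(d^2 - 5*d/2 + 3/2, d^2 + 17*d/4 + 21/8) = 1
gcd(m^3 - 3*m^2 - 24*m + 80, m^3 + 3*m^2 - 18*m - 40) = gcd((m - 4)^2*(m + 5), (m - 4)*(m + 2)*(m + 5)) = m^2 + m - 20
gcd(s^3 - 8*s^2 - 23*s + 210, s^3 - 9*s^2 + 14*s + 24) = s - 6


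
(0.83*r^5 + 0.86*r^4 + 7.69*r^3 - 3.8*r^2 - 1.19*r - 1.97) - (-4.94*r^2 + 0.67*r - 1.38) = 0.83*r^5 + 0.86*r^4 + 7.69*r^3 + 1.14*r^2 - 1.86*r - 0.59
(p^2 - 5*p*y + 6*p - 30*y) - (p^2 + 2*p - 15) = -5*p*y + 4*p - 30*y + 15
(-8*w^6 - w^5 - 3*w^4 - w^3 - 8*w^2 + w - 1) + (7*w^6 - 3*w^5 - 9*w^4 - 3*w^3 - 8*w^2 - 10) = -w^6 - 4*w^5 - 12*w^4 - 4*w^3 - 16*w^2 + w - 11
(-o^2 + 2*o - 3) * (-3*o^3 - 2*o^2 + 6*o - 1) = 3*o^5 - 4*o^4 - o^3 + 19*o^2 - 20*o + 3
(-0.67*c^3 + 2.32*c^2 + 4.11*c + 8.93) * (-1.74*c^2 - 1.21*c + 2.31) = 1.1658*c^5 - 3.2261*c^4 - 11.5063*c^3 - 15.1521*c^2 - 1.3112*c + 20.6283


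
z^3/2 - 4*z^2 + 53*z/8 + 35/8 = (z/2 + 1/4)*(z - 5)*(z - 7/2)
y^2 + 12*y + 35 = (y + 5)*(y + 7)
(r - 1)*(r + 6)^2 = r^3 + 11*r^2 + 24*r - 36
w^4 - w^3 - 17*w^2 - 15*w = w*(w - 5)*(w + 1)*(w + 3)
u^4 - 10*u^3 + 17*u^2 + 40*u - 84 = (u - 7)*(u - 3)*(u - 2)*(u + 2)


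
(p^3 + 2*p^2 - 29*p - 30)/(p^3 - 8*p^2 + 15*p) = (p^2 + 7*p + 6)/(p*(p - 3))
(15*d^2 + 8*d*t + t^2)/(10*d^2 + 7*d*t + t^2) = (3*d + t)/(2*d + t)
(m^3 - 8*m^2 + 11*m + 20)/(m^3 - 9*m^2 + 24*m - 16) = (m^2 - 4*m - 5)/(m^2 - 5*m + 4)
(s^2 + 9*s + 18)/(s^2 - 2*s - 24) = (s^2 + 9*s + 18)/(s^2 - 2*s - 24)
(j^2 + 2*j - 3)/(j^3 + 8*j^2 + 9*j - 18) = 1/(j + 6)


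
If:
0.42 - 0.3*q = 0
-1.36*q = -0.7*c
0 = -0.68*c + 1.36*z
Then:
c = 2.72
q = 1.40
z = 1.36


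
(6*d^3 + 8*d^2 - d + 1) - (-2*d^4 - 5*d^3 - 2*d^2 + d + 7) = 2*d^4 + 11*d^3 + 10*d^2 - 2*d - 6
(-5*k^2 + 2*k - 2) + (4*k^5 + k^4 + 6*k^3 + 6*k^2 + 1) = 4*k^5 + k^4 + 6*k^3 + k^2 + 2*k - 1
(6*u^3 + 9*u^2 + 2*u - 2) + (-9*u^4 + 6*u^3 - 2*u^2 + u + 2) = -9*u^4 + 12*u^3 + 7*u^2 + 3*u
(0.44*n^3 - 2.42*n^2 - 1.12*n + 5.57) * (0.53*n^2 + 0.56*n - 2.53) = 0.2332*n^5 - 1.0362*n^4 - 3.062*n^3 + 8.4475*n^2 + 5.9528*n - 14.0921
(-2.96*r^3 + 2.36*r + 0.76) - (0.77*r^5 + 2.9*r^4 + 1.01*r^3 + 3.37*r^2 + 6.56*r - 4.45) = -0.77*r^5 - 2.9*r^4 - 3.97*r^3 - 3.37*r^2 - 4.2*r + 5.21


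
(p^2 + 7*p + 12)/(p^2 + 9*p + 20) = (p + 3)/(p + 5)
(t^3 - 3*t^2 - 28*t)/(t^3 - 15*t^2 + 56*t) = (t + 4)/(t - 8)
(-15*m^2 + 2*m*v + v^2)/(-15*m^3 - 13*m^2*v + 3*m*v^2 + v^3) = 1/(m + v)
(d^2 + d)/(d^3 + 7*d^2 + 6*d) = 1/(d + 6)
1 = 1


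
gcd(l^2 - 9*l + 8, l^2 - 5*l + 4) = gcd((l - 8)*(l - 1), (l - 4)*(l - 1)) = l - 1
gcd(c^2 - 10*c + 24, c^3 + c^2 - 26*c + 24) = c - 4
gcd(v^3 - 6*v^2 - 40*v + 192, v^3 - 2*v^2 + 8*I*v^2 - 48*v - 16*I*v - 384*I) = v^2 - 2*v - 48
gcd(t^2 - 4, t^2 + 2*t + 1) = 1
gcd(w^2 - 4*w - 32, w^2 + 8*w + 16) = w + 4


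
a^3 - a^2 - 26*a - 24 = (a - 6)*(a + 1)*(a + 4)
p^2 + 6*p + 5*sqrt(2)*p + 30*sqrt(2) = (p + 6)*(p + 5*sqrt(2))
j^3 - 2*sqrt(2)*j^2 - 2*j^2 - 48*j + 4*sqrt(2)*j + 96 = (j - 2)*(j - 6*sqrt(2))*(j + 4*sqrt(2))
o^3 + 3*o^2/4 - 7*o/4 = o*(o - 1)*(o + 7/4)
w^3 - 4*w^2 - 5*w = w*(w - 5)*(w + 1)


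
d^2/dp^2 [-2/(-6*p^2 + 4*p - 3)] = 8*(-18*p^2 + 12*p + 8*(3*p - 1)^2 - 9)/(6*p^2 - 4*p + 3)^3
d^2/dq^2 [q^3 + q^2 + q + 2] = 6*q + 2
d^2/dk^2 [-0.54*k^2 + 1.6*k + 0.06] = -1.08000000000000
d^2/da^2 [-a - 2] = 0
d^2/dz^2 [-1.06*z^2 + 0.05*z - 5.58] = -2.12000000000000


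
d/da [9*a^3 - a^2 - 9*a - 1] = 27*a^2 - 2*a - 9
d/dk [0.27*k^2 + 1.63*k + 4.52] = 0.54*k + 1.63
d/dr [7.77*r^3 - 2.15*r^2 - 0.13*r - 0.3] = 23.31*r^2 - 4.3*r - 0.13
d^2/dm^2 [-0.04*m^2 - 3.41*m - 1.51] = -0.0800000000000000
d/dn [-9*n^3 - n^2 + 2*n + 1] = -27*n^2 - 2*n + 2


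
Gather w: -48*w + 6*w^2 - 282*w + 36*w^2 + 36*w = 42*w^2 - 294*w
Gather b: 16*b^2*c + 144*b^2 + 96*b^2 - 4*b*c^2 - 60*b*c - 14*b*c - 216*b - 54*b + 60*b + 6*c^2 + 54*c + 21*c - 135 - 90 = b^2*(16*c + 240) + b*(-4*c^2 - 74*c - 210) + 6*c^2 + 75*c - 225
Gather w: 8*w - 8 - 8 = 8*w - 16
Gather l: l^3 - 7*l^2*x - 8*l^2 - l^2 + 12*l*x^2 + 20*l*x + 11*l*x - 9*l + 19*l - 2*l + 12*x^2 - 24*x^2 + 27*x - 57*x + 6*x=l^3 + l^2*(-7*x - 9) + l*(12*x^2 + 31*x + 8) - 12*x^2 - 24*x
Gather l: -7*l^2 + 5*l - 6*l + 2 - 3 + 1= -7*l^2 - l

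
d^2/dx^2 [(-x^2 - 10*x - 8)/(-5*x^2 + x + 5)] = 6*(85*x^3 + 225*x^2 + 210*x + 61)/(125*x^6 - 75*x^5 - 360*x^4 + 149*x^3 + 360*x^2 - 75*x - 125)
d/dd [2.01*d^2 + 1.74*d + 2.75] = 4.02*d + 1.74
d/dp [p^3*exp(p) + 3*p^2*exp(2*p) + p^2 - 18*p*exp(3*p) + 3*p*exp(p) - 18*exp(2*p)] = p^3*exp(p) + 6*p^2*exp(2*p) + 3*p^2*exp(p) - 54*p*exp(3*p) + 6*p*exp(2*p) + 3*p*exp(p) + 2*p - 18*exp(3*p) - 36*exp(2*p) + 3*exp(p)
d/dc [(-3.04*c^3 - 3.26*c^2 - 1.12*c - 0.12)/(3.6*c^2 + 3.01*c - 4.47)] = (-10.944*c^4 - 18.3008*c^3 + 34.9858*c^2 + 30.0084*c + 5.3676)/(12.96*c^4 + 21.672*c^3 - 23.1239*c^2 - 26.9094*c + 19.9809)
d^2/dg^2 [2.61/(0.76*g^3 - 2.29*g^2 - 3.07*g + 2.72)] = ((11.9538 - 11.9016*g)*(0.76*g^3 - 2.29*g^2 - 3.07*g + 2.72) + 2.61*(-4.56*g^2 + 9.16*g + 6.14)*(-2.28*g^2 + 4.58*g + 3.07))/(0.76*g^3 - 2.29*g^2 - 3.07*g + 2.72)^3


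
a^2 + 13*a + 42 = (a + 6)*(a + 7)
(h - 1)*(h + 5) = h^2 + 4*h - 5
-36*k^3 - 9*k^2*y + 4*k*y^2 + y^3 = (-3*k + y)*(3*k + y)*(4*k + y)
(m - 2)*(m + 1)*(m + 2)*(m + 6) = m^4 + 7*m^3 + 2*m^2 - 28*m - 24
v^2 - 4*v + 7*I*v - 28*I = (v - 4)*(v + 7*I)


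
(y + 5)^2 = y^2 + 10*y + 25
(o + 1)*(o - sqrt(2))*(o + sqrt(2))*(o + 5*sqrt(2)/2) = o^4 + o^3 + 5*sqrt(2)*o^3/2 - 2*o^2 + 5*sqrt(2)*o^2/2 - 5*sqrt(2)*o - 2*o - 5*sqrt(2)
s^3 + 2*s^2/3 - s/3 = s*(s - 1/3)*(s + 1)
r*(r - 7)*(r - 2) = r^3 - 9*r^2 + 14*r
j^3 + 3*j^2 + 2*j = j*(j + 1)*(j + 2)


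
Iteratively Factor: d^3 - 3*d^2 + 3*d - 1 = (d - 1)*(d^2 - 2*d + 1) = (d - 1)^2*(d - 1)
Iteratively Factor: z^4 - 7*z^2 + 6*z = (z + 3)*(z^3 - 3*z^2 + 2*z) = (z - 1)*(z + 3)*(z^2 - 2*z) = (z - 2)*(z - 1)*(z + 3)*(z)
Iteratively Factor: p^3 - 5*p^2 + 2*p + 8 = (p - 4)*(p^2 - p - 2) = (p - 4)*(p - 2)*(p + 1)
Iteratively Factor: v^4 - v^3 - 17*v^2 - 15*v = (v + 3)*(v^3 - 4*v^2 - 5*v) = v*(v + 3)*(v^2 - 4*v - 5) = v*(v - 5)*(v + 3)*(v + 1)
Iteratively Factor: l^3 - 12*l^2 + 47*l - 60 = (l - 3)*(l^2 - 9*l + 20) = (l - 4)*(l - 3)*(l - 5)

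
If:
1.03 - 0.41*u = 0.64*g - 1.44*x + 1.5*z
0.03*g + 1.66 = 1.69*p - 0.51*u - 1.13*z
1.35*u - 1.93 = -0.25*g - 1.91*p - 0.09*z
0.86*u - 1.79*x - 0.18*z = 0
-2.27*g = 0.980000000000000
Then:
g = -0.43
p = 1.33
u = -0.42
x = -0.27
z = 0.72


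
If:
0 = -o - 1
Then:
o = -1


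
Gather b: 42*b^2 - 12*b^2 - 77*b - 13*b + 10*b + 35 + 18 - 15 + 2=30*b^2 - 80*b + 40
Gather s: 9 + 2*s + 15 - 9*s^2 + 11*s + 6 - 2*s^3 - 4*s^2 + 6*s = -2*s^3 - 13*s^2 + 19*s + 30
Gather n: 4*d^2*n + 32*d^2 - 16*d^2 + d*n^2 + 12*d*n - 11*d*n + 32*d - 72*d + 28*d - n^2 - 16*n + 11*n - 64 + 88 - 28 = 16*d^2 - 12*d + n^2*(d - 1) + n*(4*d^2 + d - 5) - 4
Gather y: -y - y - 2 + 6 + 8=12 - 2*y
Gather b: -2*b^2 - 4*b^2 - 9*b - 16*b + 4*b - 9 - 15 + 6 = -6*b^2 - 21*b - 18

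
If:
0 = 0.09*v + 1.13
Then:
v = -12.56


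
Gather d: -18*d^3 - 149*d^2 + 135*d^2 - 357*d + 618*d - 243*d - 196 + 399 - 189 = -18*d^3 - 14*d^2 + 18*d + 14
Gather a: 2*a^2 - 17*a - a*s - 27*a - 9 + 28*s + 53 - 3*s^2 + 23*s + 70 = 2*a^2 + a*(-s - 44) - 3*s^2 + 51*s + 114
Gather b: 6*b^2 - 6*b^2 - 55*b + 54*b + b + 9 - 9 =0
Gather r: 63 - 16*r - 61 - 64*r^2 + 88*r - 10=-64*r^2 + 72*r - 8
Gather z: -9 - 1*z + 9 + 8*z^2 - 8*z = 8*z^2 - 9*z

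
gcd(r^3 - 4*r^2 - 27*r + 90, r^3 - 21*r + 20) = r + 5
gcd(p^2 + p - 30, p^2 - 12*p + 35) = p - 5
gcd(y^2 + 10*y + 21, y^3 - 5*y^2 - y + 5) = 1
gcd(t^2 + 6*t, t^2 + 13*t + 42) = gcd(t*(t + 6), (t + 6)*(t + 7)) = t + 6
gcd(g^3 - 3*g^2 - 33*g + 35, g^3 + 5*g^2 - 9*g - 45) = g + 5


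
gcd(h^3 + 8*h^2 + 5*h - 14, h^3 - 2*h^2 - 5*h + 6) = h^2 + h - 2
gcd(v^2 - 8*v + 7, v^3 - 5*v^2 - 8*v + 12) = v - 1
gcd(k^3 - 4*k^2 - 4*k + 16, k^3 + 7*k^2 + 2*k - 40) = k - 2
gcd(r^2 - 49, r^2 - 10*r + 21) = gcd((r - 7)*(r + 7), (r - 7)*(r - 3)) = r - 7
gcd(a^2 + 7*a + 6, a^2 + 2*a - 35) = 1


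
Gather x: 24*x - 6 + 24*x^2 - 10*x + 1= 24*x^2 + 14*x - 5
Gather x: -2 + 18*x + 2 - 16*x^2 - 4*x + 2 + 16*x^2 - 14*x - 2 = 0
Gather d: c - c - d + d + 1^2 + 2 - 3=0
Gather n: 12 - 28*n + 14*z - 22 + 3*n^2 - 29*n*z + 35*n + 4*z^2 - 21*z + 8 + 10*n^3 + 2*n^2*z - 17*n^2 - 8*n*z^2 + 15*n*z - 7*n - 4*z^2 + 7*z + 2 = 10*n^3 + n^2*(2*z - 14) + n*(-8*z^2 - 14*z)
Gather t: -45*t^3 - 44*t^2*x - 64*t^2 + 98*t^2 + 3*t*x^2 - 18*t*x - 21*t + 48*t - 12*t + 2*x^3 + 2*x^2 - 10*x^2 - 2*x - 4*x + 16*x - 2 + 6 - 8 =-45*t^3 + t^2*(34 - 44*x) + t*(3*x^2 - 18*x + 15) + 2*x^3 - 8*x^2 + 10*x - 4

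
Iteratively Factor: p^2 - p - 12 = (p - 4)*(p + 3)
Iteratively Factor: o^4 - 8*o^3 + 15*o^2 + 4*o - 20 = (o - 5)*(o^3 - 3*o^2 + 4) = (o - 5)*(o - 2)*(o^2 - o - 2) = (o - 5)*(o - 2)^2*(o + 1)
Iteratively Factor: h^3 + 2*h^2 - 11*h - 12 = (h + 4)*(h^2 - 2*h - 3) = (h - 3)*(h + 4)*(h + 1)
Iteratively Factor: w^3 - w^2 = (w - 1)*(w^2) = w*(w - 1)*(w)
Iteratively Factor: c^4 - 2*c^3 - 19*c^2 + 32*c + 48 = (c + 4)*(c^3 - 6*c^2 + 5*c + 12) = (c - 3)*(c + 4)*(c^2 - 3*c - 4) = (c - 4)*(c - 3)*(c + 4)*(c + 1)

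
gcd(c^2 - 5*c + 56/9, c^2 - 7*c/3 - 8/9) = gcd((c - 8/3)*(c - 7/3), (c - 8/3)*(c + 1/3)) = c - 8/3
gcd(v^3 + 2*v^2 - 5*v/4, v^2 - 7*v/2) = v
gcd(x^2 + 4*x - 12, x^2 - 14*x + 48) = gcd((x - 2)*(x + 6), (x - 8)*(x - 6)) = 1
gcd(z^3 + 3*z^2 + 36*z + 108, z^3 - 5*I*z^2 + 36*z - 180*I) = z^2 + 36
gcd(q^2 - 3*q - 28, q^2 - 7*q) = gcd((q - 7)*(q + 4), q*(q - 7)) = q - 7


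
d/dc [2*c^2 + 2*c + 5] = 4*c + 2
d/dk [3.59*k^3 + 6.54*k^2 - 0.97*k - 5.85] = 10.77*k^2 + 13.08*k - 0.97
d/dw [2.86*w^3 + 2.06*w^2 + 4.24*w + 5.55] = 8.58*w^2 + 4.12*w + 4.24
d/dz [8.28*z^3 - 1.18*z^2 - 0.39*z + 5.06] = 24.84*z^2 - 2.36*z - 0.39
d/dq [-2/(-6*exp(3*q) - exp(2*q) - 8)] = (-36*exp(q) - 4)*exp(2*q)/(6*exp(3*q) + exp(2*q) + 8)^2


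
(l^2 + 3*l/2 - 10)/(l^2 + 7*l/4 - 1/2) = 2*(2*l^2 + 3*l - 20)/(4*l^2 + 7*l - 2)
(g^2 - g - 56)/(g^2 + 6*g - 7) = (g - 8)/(g - 1)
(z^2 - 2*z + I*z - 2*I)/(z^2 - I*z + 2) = (z - 2)/(z - 2*I)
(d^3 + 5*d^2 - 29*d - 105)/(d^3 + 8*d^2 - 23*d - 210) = (d + 3)/(d + 6)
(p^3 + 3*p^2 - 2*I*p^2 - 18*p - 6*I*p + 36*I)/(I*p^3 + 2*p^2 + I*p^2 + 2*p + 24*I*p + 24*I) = (-I*p^3 + p^2*(-2 - 3*I) + p*(-6 + 18*I) + 36)/(p^3 + p^2*(1 - 2*I) + p*(24 - 2*I) + 24)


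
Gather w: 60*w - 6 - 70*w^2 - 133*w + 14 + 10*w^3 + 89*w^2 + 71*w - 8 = 10*w^3 + 19*w^2 - 2*w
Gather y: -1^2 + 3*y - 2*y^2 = -2*y^2 + 3*y - 1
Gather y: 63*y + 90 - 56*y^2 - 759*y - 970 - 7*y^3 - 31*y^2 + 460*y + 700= -7*y^3 - 87*y^2 - 236*y - 180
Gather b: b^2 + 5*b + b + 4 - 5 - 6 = b^2 + 6*b - 7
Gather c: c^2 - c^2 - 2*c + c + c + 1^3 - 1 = 0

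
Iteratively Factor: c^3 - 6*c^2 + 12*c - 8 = (c - 2)*(c^2 - 4*c + 4) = (c - 2)^2*(c - 2)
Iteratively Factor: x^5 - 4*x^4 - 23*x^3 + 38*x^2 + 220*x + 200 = (x + 2)*(x^4 - 6*x^3 - 11*x^2 + 60*x + 100) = (x + 2)^2*(x^3 - 8*x^2 + 5*x + 50) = (x - 5)*(x + 2)^2*(x^2 - 3*x - 10) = (x - 5)^2*(x + 2)^2*(x + 2)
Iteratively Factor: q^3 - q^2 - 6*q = (q - 3)*(q^2 + 2*q) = q*(q - 3)*(q + 2)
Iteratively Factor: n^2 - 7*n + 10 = (n - 5)*(n - 2)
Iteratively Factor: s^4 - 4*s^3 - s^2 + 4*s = (s - 1)*(s^3 - 3*s^2 - 4*s) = (s - 1)*(s + 1)*(s^2 - 4*s) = s*(s - 1)*(s + 1)*(s - 4)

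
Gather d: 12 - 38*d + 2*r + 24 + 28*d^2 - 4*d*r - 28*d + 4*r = 28*d^2 + d*(-4*r - 66) + 6*r + 36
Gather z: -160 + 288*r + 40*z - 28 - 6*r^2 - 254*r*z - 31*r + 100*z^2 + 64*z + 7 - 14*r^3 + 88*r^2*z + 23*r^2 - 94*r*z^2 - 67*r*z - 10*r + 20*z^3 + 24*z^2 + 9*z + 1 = -14*r^3 + 17*r^2 + 247*r + 20*z^3 + z^2*(124 - 94*r) + z*(88*r^2 - 321*r + 113) - 180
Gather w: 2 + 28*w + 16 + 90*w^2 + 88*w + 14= 90*w^2 + 116*w + 32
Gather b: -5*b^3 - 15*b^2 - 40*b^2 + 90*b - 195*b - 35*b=-5*b^3 - 55*b^2 - 140*b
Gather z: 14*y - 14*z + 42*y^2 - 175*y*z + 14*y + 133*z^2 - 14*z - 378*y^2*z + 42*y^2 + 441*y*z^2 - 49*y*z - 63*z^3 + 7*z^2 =84*y^2 + 28*y - 63*z^3 + z^2*(441*y + 140) + z*(-378*y^2 - 224*y - 28)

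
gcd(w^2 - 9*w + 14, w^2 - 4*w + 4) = w - 2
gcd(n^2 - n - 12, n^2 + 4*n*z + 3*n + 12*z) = n + 3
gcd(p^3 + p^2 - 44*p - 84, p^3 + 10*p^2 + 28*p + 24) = p^2 + 8*p + 12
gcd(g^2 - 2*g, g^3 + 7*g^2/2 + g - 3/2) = 1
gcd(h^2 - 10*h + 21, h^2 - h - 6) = h - 3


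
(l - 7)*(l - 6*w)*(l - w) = l^3 - 7*l^2*w - 7*l^2 + 6*l*w^2 + 49*l*w - 42*w^2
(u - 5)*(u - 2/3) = u^2 - 17*u/3 + 10/3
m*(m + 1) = m^2 + m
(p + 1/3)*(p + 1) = p^2 + 4*p/3 + 1/3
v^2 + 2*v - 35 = (v - 5)*(v + 7)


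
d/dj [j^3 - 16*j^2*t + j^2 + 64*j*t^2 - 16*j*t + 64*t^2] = 3*j^2 - 32*j*t + 2*j + 64*t^2 - 16*t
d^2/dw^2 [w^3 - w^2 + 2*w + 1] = 6*w - 2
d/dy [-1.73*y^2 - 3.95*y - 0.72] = -3.46*y - 3.95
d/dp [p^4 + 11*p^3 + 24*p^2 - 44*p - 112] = 4*p^3 + 33*p^2 + 48*p - 44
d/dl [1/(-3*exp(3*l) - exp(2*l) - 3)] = (9*exp(l) + 2)*exp(2*l)/(3*exp(3*l) + exp(2*l) + 3)^2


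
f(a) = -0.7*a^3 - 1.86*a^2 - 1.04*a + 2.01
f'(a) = -2.1*a^2 - 3.72*a - 1.04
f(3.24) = -44.69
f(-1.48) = 1.74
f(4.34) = -94.76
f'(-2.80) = -7.09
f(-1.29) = 1.76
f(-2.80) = 5.71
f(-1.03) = 1.87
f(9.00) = -668.31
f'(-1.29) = 0.26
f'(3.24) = -35.14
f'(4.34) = -56.74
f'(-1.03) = 0.56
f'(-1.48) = -0.13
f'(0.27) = -2.20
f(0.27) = 1.58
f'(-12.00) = -258.80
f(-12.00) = 956.25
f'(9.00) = -204.62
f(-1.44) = 1.74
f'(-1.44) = -0.04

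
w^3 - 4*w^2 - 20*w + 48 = (w - 6)*(w - 2)*(w + 4)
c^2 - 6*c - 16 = (c - 8)*(c + 2)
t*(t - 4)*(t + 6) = t^3 + 2*t^2 - 24*t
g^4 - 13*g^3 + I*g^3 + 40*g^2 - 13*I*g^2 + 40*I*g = g*(g - 8)*(g - 5)*(g + I)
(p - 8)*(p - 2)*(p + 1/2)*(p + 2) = p^4 - 15*p^3/2 - 8*p^2 + 30*p + 16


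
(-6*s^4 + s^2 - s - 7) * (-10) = 60*s^4 - 10*s^2 + 10*s + 70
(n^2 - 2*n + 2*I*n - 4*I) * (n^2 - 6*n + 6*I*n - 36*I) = n^4 - 8*n^3 + 8*I*n^3 - 64*I*n^2 + 96*n + 96*I*n - 144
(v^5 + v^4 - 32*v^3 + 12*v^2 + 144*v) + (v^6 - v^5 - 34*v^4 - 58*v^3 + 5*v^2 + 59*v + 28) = v^6 - 33*v^4 - 90*v^3 + 17*v^2 + 203*v + 28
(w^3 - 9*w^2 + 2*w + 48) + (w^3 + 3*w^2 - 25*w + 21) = 2*w^3 - 6*w^2 - 23*w + 69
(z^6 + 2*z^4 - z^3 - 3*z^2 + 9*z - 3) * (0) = 0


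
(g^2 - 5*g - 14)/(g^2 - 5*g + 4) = (g^2 - 5*g - 14)/(g^2 - 5*g + 4)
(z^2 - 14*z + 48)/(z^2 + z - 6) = (z^2 - 14*z + 48)/(z^2 + z - 6)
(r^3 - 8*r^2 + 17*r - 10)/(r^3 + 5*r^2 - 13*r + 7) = (r^2 - 7*r + 10)/(r^2 + 6*r - 7)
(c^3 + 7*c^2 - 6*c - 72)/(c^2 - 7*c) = (c^3 + 7*c^2 - 6*c - 72)/(c*(c - 7))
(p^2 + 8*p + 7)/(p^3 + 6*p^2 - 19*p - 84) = (p + 1)/(p^2 - p - 12)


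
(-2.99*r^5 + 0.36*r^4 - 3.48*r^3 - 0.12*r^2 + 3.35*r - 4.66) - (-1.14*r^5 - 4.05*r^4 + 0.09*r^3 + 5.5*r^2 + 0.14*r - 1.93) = -1.85*r^5 + 4.41*r^4 - 3.57*r^3 - 5.62*r^2 + 3.21*r - 2.73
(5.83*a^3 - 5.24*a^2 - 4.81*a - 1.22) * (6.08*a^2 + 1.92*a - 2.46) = 35.4464*a^5 - 20.6656*a^4 - 53.6474*a^3 - 3.7624*a^2 + 9.4902*a + 3.0012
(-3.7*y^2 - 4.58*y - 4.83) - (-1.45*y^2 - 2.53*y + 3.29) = -2.25*y^2 - 2.05*y - 8.12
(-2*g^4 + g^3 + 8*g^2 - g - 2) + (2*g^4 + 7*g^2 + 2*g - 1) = g^3 + 15*g^2 + g - 3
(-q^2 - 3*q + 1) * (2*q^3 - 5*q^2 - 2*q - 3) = -2*q^5 - q^4 + 19*q^3 + 4*q^2 + 7*q - 3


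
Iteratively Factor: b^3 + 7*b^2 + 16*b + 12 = (b + 2)*(b^2 + 5*b + 6) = (b + 2)^2*(b + 3)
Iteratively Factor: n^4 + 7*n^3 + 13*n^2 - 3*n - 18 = (n + 2)*(n^3 + 5*n^2 + 3*n - 9) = (n + 2)*(n + 3)*(n^2 + 2*n - 3) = (n + 2)*(n + 3)^2*(n - 1)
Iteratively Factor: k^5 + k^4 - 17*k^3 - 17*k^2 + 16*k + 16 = (k - 4)*(k^4 + 5*k^3 + 3*k^2 - 5*k - 4) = (k - 4)*(k + 1)*(k^3 + 4*k^2 - k - 4) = (k - 4)*(k - 1)*(k + 1)*(k^2 + 5*k + 4) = (k - 4)*(k - 1)*(k + 1)^2*(k + 4)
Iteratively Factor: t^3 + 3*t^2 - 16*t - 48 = (t - 4)*(t^2 + 7*t + 12) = (t - 4)*(t + 3)*(t + 4)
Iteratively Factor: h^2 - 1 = (h - 1)*(h + 1)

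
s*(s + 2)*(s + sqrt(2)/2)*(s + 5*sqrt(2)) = s^4 + 2*s^3 + 11*sqrt(2)*s^3/2 + 5*s^2 + 11*sqrt(2)*s^2 + 10*s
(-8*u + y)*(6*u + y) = -48*u^2 - 2*u*y + y^2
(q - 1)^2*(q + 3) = q^3 + q^2 - 5*q + 3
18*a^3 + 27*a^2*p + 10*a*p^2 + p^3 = (a + p)*(3*a + p)*(6*a + p)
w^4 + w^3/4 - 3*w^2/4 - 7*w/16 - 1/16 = (w - 1)*(w + 1/4)*(w + 1/2)^2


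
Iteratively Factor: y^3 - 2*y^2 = (y - 2)*(y^2) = y*(y - 2)*(y)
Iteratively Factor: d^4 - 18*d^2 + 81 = (d + 3)*(d^3 - 3*d^2 - 9*d + 27) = (d + 3)^2*(d^2 - 6*d + 9) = (d - 3)*(d + 3)^2*(d - 3)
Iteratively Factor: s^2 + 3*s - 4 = (s + 4)*(s - 1)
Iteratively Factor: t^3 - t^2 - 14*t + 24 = (t - 3)*(t^2 + 2*t - 8) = (t - 3)*(t + 4)*(t - 2)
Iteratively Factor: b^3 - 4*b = (b)*(b^2 - 4) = b*(b + 2)*(b - 2)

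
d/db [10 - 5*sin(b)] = -5*cos(b)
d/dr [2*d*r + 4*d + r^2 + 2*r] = 2*d + 2*r + 2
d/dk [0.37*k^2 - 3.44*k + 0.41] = 0.74*k - 3.44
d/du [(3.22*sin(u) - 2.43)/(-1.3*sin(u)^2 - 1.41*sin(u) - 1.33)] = (4.186*sin(u)^2 - 6.318*sin(u) - 7.7089)*cos(u)/(1.69*sin(u)^4 + 3.666*sin(u)^3 + 5.4461*sin(u)^2 + 3.7506*sin(u) + 1.7689)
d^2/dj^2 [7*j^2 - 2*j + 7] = 14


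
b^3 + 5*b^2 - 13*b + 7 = (b - 1)^2*(b + 7)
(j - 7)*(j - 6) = j^2 - 13*j + 42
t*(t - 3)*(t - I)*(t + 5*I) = t^4 - 3*t^3 + 4*I*t^3 + 5*t^2 - 12*I*t^2 - 15*t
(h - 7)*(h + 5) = h^2 - 2*h - 35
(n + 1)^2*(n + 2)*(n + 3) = n^4 + 7*n^3 + 17*n^2 + 17*n + 6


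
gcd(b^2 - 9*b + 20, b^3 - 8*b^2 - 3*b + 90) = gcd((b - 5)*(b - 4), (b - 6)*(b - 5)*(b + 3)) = b - 5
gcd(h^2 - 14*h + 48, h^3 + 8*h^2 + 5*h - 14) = 1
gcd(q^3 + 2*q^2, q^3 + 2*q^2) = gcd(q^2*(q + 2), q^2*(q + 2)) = q^3 + 2*q^2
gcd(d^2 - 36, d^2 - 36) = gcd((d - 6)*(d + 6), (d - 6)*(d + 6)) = d^2 - 36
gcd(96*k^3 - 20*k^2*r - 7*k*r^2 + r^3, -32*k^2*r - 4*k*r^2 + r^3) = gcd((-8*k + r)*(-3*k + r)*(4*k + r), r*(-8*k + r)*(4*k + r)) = -32*k^2 - 4*k*r + r^2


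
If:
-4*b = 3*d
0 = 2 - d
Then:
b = -3/2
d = 2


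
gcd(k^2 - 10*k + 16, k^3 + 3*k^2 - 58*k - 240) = k - 8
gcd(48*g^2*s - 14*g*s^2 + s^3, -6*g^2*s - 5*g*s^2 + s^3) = -6*g*s + s^2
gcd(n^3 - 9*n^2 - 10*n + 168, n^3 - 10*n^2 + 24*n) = n - 6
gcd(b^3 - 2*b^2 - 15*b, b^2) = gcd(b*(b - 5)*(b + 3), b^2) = b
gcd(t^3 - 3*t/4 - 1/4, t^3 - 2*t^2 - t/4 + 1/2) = t + 1/2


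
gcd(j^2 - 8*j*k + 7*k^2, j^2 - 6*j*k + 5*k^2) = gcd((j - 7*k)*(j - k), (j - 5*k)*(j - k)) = j - k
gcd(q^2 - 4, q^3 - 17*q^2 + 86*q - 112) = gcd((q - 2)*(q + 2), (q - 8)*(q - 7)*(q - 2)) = q - 2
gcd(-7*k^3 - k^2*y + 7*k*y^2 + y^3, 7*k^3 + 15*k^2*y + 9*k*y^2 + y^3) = 7*k^2 + 8*k*y + y^2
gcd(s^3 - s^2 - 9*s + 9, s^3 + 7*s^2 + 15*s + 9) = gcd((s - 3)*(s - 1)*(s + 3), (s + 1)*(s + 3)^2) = s + 3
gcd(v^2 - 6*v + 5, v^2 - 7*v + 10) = v - 5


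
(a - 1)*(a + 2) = a^2 + a - 2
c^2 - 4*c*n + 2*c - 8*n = (c + 2)*(c - 4*n)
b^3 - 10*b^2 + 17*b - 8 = (b - 8)*(b - 1)^2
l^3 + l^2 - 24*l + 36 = (l - 3)*(l - 2)*(l + 6)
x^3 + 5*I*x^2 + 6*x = x*(x - I)*(x + 6*I)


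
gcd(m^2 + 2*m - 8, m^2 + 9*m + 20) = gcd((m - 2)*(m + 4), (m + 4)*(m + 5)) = m + 4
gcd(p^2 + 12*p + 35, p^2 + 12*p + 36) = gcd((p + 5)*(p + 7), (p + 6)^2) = 1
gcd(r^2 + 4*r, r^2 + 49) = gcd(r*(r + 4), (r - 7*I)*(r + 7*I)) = 1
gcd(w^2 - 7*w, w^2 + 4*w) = w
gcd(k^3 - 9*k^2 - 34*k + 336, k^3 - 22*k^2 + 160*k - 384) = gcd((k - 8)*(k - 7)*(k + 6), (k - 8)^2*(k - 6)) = k - 8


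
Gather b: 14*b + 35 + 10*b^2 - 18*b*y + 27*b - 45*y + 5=10*b^2 + b*(41 - 18*y) - 45*y + 40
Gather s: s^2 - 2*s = s^2 - 2*s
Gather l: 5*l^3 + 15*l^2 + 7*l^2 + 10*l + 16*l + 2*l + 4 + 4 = 5*l^3 + 22*l^2 + 28*l + 8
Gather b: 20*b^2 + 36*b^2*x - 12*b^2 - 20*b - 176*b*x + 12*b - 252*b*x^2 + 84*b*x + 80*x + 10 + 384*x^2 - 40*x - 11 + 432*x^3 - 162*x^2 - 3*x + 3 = b^2*(36*x + 8) + b*(-252*x^2 - 92*x - 8) + 432*x^3 + 222*x^2 + 37*x + 2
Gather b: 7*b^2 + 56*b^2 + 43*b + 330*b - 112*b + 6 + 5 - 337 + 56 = 63*b^2 + 261*b - 270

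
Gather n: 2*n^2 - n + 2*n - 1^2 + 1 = 2*n^2 + n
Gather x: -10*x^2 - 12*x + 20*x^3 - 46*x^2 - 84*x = 20*x^3 - 56*x^2 - 96*x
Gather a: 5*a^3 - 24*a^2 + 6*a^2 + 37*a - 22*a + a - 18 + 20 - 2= 5*a^3 - 18*a^2 + 16*a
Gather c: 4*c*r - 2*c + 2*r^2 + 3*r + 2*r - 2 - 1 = c*(4*r - 2) + 2*r^2 + 5*r - 3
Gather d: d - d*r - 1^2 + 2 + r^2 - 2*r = d*(1 - r) + r^2 - 2*r + 1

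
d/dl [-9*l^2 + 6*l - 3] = 6 - 18*l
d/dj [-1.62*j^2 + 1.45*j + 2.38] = 1.45 - 3.24*j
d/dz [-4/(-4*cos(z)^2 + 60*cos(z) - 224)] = (2*cos(z) - 15)*sin(z)/(cos(z)^2 - 15*cos(z) + 56)^2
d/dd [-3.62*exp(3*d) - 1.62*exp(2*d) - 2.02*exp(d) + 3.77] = (-10.86*exp(2*d) - 3.24*exp(d) - 2.02)*exp(d)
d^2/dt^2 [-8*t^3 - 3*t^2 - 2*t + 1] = -48*t - 6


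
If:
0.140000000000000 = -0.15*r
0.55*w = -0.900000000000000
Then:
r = -0.93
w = -1.64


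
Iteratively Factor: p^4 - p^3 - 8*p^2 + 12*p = (p - 2)*(p^3 + p^2 - 6*p) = p*(p - 2)*(p^2 + p - 6) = p*(p - 2)*(p + 3)*(p - 2)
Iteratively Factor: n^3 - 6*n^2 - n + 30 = (n - 5)*(n^2 - n - 6) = (n - 5)*(n - 3)*(n + 2)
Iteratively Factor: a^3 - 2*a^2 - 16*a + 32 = (a - 4)*(a^2 + 2*a - 8) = (a - 4)*(a - 2)*(a + 4)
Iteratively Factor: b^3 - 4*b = (b - 2)*(b^2 + 2*b) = (b - 2)*(b + 2)*(b)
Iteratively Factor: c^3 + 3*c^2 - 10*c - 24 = (c + 4)*(c^2 - c - 6) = (c - 3)*(c + 4)*(c + 2)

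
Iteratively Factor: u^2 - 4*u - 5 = (u + 1)*(u - 5)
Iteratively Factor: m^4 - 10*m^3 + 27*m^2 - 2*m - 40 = (m + 1)*(m^3 - 11*m^2 + 38*m - 40) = (m - 5)*(m + 1)*(m^2 - 6*m + 8) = (m - 5)*(m - 2)*(m + 1)*(m - 4)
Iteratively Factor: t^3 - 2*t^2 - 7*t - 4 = (t + 1)*(t^2 - 3*t - 4) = (t + 1)^2*(t - 4)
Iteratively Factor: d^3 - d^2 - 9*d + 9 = (d - 1)*(d^2 - 9) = (d - 1)*(d + 3)*(d - 3)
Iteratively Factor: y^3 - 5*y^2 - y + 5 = (y - 5)*(y^2 - 1) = (y - 5)*(y + 1)*(y - 1)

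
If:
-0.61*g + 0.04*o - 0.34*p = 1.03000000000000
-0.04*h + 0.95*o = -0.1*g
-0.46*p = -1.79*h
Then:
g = -0.55285145983829*p - 1.67694944301628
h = 0.256983240223464*p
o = 0.0690152374660711*p + 0.176520994001714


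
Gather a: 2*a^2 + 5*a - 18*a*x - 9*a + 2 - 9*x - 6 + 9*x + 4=2*a^2 + a*(-18*x - 4)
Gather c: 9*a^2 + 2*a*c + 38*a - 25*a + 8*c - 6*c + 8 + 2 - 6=9*a^2 + 13*a + c*(2*a + 2) + 4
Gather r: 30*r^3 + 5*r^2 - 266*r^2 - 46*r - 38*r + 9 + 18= 30*r^3 - 261*r^2 - 84*r + 27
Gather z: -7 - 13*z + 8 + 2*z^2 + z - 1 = 2*z^2 - 12*z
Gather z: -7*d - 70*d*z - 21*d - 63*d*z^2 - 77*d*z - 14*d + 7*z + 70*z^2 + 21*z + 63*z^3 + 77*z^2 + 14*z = -42*d + 63*z^3 + z^2*(147 - 63*d) + z*(42 - 147*d)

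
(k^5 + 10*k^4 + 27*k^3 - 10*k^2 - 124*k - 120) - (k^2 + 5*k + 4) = k^5 + 10*k^4 + 27*k^3 - 11*k^2 - 129*k - 124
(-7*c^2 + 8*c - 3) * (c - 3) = -7*c^3 + 29*c^2 - 27*c + 9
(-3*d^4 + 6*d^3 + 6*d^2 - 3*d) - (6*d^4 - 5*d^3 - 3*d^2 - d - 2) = -9*d^4 + 11*d^3 + 9*d^2 - 2*d + 2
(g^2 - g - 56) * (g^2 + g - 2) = g^4 - 59*g^2 - 54*g + 112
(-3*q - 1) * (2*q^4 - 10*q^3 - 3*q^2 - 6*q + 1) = -6*q^5 + 28*q^4 + 19*q^3 + 21*q^2 + 3*q - 1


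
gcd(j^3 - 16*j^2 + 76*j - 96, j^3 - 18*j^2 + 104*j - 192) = j^2 - 14*j + 48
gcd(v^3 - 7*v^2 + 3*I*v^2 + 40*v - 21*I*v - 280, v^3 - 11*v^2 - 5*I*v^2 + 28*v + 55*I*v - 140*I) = v^2 + v*(-7 - 5*I) + 35*I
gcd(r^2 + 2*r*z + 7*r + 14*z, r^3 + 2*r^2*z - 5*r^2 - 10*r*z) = r + 2*z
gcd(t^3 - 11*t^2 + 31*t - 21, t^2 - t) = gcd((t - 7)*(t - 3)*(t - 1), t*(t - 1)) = t - 1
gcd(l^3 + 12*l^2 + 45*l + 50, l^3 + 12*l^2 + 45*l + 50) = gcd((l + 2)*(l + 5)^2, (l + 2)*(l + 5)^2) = l^3 + 12*l^2 + 45*l + 50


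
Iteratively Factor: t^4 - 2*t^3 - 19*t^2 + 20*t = (t - 1)*(t^3 - t^2 - 20*t) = t*(t - 1)*(t^2 - t - 20) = t*(t - 1)*(t + 4)*(t - 5)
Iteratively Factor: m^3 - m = (m - 1)*(m^2 + m) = m*(m - 1)*(m + 1)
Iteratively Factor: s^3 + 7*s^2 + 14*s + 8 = (s + 4)*(s^2 + 3*s + 2) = (s + 1)*(s + 4)*(s + 2)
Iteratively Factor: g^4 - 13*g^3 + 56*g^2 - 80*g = (g - 4)*(g^3 - 9*g^2 + 20*g) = (g - 5)*(g - 4)*(g^2 - 4*g) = g*(g - 5)*(g - 4)*(g - 4)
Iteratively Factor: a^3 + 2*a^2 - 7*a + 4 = (a - 1)*(a^2 + 3*a - 4) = (a - 1)*(a + 4)*(a - 1)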